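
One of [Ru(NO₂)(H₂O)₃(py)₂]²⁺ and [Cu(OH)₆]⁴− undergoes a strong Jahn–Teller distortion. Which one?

[Cu(OH)₆]⁴−

[Ru(NO₂)(H₂O)₃(py)₂]²⁺: Each nitro (N-bound nitrite) is −1; water is neutral; pyridine is neutral; balancing the +2 overall charge requires Ru(III). Ruthenium is a group-8 element; Ru(III) is therefore d⁵. A 4d ion has a large Δₒ and is invariably low-spin. The d⁵ configuration leaves the e_g set evenly filled (or empty) — no strong Jahn–Teller driving force.
[Cu(OH)₆]⁴−: Summing ligand charges against the −4 overall charge gives an oxidation state of +2 for copper. Group 11 minus oxidation state 2 gives a d⁹ configuration. The t₂g⁶e_g³ configuration has an unevenly filled e_g set; the Jahn–Teller theorem predicts a tetragonal distortion (typically axial elongation) to lift the degeneracy.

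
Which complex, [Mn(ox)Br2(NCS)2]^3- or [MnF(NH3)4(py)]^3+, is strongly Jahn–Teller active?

[Mn(ox)Br2(NCS)2]^3-

[Mn(ox)Br2(NCS)2]^3-: Each oxalate is −2; each bromide is −1; each isothiocyanate is −1; balancing the −3 overall charge requires Mn(III). Manganese is a group-7 element; Mn(III) is therefore d⁴. Bromide, isothiocyanate, and oxalate are weak-field ligands for a first-row metal, so the complex is high-spin. The t₂g³e_g¹ (high-spin) configuration has an unevenly filled e_g set; the Jahn–Teller theorem predicts a tetragonal distortion (typically axial elongation) to lift the degeneracy.
[MnF(NH3)4(py)]^3+: Ligand charges: each fluoride is −1; ammonia is neutral; pyridine is neutral. With an overall charge of +3 the manganese centre must be in the +4 oxidation state. Mn sits in group 7, so the d-electron count is 7 − 4 = 3. The d³ configuration leaves the e_g set evenly filled (or empty) — no strong Jahn–Teller driving force.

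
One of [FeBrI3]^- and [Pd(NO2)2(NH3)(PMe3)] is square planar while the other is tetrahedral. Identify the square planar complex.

[Pd(NO2)2(NH3)(PMe3)]

For [FeBrI3]^-: Ligand charges: each bromide is −1; each iodide is −1. With an overall charge of −1 the iron centre must be in the +3 oxidation state. Iron is a group-8 element; Fe(III) is therefore d⁵. A high-spin d⁵ ion has zero CFSE in either geometry, so four ligands adopt the sterically favoured tetrahedral geometry. → tetrahedral.
For [Pd(NO2)2(NH3)(PMe3)]: Summing ligand charges against the 0 overall charge gives an oxidation state of +2 for palladium. Group 10 minus oxidation state 2 gives a d⁸ configuration. A 4d d⁸ ion has a large crystal-field splitting; square planar leaves the high-energy d_{x²−y²} orbital empty and maximises CFSE. → square planar.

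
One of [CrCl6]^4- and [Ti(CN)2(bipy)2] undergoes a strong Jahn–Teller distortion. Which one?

[CrCl6]^4-

[CrCl6]^4-: Summing ligand charges against the −4 overall charge gives an oxidation state of +2 for chromium. Chromium is a group-6 element; Cr(II) is therefore d⁴. Chloride is a weak-field ligand for a first-row metal, so the complex is high-spin. The t₂g³e_g¹ (high-spin) configuration has an unevenly filled e_g set; the Jahn–Teller theorem predicts a tetragonal distortion (typically axial elongation) to lift the degeneracy.
[Ti(CN)2(bipy)2]: Summing ligand charges against the 0 overall charge gives an oxidation state of +2 for titanium. Ti sits in group 4, so the d-electron count is 4 − 2 = 2. The d² configuration leaves the e_g set evenly filled (or empty) — no strong Jahn–Teller driving force.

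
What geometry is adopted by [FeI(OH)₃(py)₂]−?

octahedral

Each iodide is −1; each hydroxide is −1; pyridine is neutral; balancing the −1 overall charge requires Fe(III).
Fe sits in group 8, so the d-electron count is 8 − 3 = 5.
With 6 monodentate ligands the coordination number is 6.
Six donors around a single metal centre give an octahedral coordination sphere.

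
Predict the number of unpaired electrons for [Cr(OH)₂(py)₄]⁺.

3

Summing ligand charges against the +1 overall charge gives an oxidation state of +3 for chromium.
Group 6 minus oxidation state 3 gives a d³ configuration.
In an octahedral field the d³ configuration is t₂g³e_g⁰ (only one arrangement possible), giving 3 unpaired electrons.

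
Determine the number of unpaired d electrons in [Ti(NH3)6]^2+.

Ligand charges: ammonia is neutral. With an overall charge of +2 the titanium centre must be in the +2 oxidation state.
Ti sits in group 4, so the d-electron count is 4 − 2 = 2.
In an octahedral field the d² configuration is t₂g²e_g⁰ (only one arrangement possible), giving 2 unpaired electrons.

2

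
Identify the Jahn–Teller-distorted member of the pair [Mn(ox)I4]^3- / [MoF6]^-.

[Mn(ox)I4]^3-: Each oxalate is −2; each iodide is −1; balancing the −3 overall charge requires Mn(III). Manganese is a group-7 element; Mn(III) is therefore d⁴. Iodide and oxalate are weak-field ligands for a first-row metal, so the complex is high-spin. The t₂g³e_g¹ (high-spin) configuration has an unevenly filled e_g set; the Jahn–Teller theorem predicts a tetragonal distortion (typically axial elongation) to lift the degeneracy.
[MoF6]^-: Ligand charges: each fluoride is −1. With an overall charge of −1 the molybdenum centre must be in the +5 oxidation state. Group 6 minus oxidation state 5 gives a d¹ configuration. The d¹ configuration leaves the e_g set evenly filled (or empty) — no strong Jahn–Teller driving force.

[Mn(ox)I4]^3-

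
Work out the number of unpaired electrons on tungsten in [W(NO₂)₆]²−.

2

Summing ligand charges against the −2 overall charge gives an oxidation state of +4 for tungsten.
Tungsten is a group-6 element; W(IV) is therefore d².
In an octahedral field the d² configuration is t₂g²e_g⁰ (only one arrangement possible), giving 2 unpaired electrons.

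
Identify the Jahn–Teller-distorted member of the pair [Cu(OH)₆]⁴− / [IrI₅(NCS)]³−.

[Cu(OH)₆]⁴−: Summing ligand charges against the −4 overall charge gives an oxidation state of +2 for copper. Copper is a group-11 element; Cu(II) is therefore d⁹. The t₂g⁶e_g³ configuration has an unevenly filled e_g set; the Jahn–Teller theorem predicts a tetragonal distortion (typically axial elongation) to lift the degeneracy.
[IrI₅(NCS)]³−: Each iodide is −1; each isothiocyanate is −1; balancing the −3 overall charge requires Ir(III). Group 9 minus oxidation state 3 gives a d⁶ configuration. A 5d ion has a large Δₒ and is invariably low-spin. The d⁶ configuration leaves the e_g set evenly filled (or empty) — no strong Jahn–Teller driving force.

[Cu(OH)₆]⁴−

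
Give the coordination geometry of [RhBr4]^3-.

Summing ligand charges against the −3 overall charge gives an oxidation state of +1 for rhodium.
Rhodium is a group-9 element; Rh(I) is therefore d⁸.
With 4 monodentate ligands the coordination number is 4.
A 4d d⁸ ion has a large crystal-field splitting; square planar leaves the high-energy d_{x²−y²} orbital empty and maximises CFSE.

square planar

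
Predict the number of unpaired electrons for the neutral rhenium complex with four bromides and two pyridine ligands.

3 unpaired electrons

Each bromide is −1; pyridine is neutral; balancing the 0 overall charge requires Re(IV).
Group 7 minus oxidation state 4 gives a d³ configuration.
In an octahedral field the d³ configuration is t₂g³e_g⁰ (only one arrangement possible), giving 3 unpaired electrons.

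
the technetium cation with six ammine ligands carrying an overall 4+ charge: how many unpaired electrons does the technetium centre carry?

Ligand charges: ammonia is neutral. With an overall charge of +4 the technetium centre must be in the +4 oxidation state.
Group 7 minus oxidation state 4 gives a d³ configuration.
In an octahedral field the d³ configuration is t₂g³e_g⁰ (only one arrangement possible), giving 3 unpaired electrons.

3 unpaired electrons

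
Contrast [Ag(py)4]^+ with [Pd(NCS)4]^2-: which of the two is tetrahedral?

[Ag(py)4]^+

For [Ag(py)4]^+: Summing ligand charges against the +1 overall charge gives an oxidation state of +1 for silver. Silver is a group-11 element; Ag(I) is therefore d¹⁰. A d¹⁰ ion has no crystal-field stabilisation preference between square planar and tetrahedral, so four ligands adopt the sterically favoured tetrahedral geometry. → tetrahedral.
For [Pd(NCS)4]^2-: Ligand charges: each isothiocyanate is −1. With an overall charge of −2 the palladium centre must be in the +2 oxidation state. Palladium is a group-10 element; Pd(II) is therefore d⁸. A 4d d⁸ ion has a large crystal-field splitting; square planar leaves the high-energy d_{x²−y²} orbital empty and maximises CFSE. → square planar.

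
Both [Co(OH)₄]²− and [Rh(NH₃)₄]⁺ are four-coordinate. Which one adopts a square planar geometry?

[Rh(NH₃)₄]⁺

For [Co(OH)₄]²−: Summing ligand charges against the −2 overall charge gives an oxidation state of +2 for cobalt. Cobalt is a group-9 element; Co(II) is therefore d⁷. For a high-spin 3d d⁷ ion with weak-field ligands the small Δₜ gives little square-planar CFSE advantage, so four ligands adopt the sterically favoured tetrahedral geometry. → tetrahedral.
For [Rh(NH₃)₄]⁺: Summing ligand charges against the +1 overall charge gives an oxidation state of +1 for rhodium. Group 9 minus oxidation state 1 gives a d⁸ configuration. A 4d d⁸ ion has a large crystal-field splitting; square planar leaves the high-energy d_{x²−y²} orbital empty and maximises CFSE. → square planar.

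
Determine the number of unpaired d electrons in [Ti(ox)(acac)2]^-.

Ligand charges: each oxalate is −2; each acetylacetonate is −1. With an overall charge of −1 the titanium centre must be in the +3 oxidation state.
Titanium is a group-4 element; Ti(III) is therefore d¹.
Counting donor atoms: 1×oxalate (bidentate) → 2 donors; 2×acetylacetonate (bidentate) → 4 donors. Coordination number = 6.
In an octahedral field the d¹ configuration is t₂g¹e_g⁰ (only one arrangement possible), giving 1 unpaired electron.

1 unpaired electron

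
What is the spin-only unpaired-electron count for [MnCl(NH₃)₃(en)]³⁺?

3 unpaired electrons

Ligand charges: each chloride is −1; ammonia is neutral; ethylenediamine is neutral. With an overall charge of +3 the manganese centre must be in the +4 oxidation state.
Mn sits in group 7, so the d-electron count is 7 − 4 = 3.
Counting donor atoms: 1×chloride (monodentate) → 1 donor; 3×ammonia (monodentate) → 3 donors; 1×ethylenediamine (bidentate) → 2 donors. Coordination number = 6.
In an octahedral field the d³ configuration is t₂g³e_g⁰ (only one arrangement possible), giving 3 unpaired electrons.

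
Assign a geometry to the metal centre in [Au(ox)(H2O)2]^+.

square planar

Summing ligand charges against the +1 overall charge gives an oxidation state of +3 for gold.
Group 11 minus oxidation state 3 gives a d⁸ configuration.
Counting donor atoms: 1×oxalate (bidentate) → 2 donors; 2×water (monodentate) → 2 donors. Coordination number = 4.
A 5d d⁸ ion has a large crystal-field splitting; square planar leaves the high-energy d_{x²−y²} orbital empty and maximises CFSE.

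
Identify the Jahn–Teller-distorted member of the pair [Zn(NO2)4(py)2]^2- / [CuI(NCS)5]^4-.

[CuI(NCS)5]^4-

[Zn(NO2)4(py)2]^2-: Summing ligand charges against the −2 overall charge gives an oxidation state of +2 for zinc. Zinc is a group-12 element; Zn(II) is therefore d¹⁰. The d¹⁰ configuration leaves the e_g set evenly filled (or empty) — no strong Jahn–Teller driving force.
[CuI(NCS)5]^4-: Summing ligand charges against the −4 overall charge gives an oxidation state of +2 for copper. Copper is a group-11 element; Cu(II) is therefore d⁹. The t₂g⁶e_g³ configuration has an unevenly filled e_g set; the Jahn–Teller theorem predicts a tetragonal distortion (typically axial elongation) to lift the degeneracy.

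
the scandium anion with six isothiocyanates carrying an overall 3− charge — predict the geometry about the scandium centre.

Ligand charges: each isothiocyanate is −1. With an overall charge of −3 the scandium centre must be in the +3 oxidation state.
Group 3 minus oxidation state 3 gives a d⁰ configuration.
Coordination number: 6.
Six donors around a single metal centre give an octahedral coordination sphere.

octahedral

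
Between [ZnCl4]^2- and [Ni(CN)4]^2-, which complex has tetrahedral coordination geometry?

[ZnCl4]^2-

For [ZnCl4]^2-: Each chloride is −1; balancing the −2 overall charge requires Zn(II). Zn sits in group 12, so the d-electron count is 12 − 2 = 10. A d¹⁰ ion has no crystal-field stabilisation preference between square planar and tetrahedral, so four ligands adopt the sterically favoured tetrahedral geometry. → tetrahedral.
For [Ni(CN)4]^2-: Each cyanide is −1; balancing the −2 overall charge requires Ni(II). Ni sits in group 10, so the d-electron count is 10 − 2 = 8. Cyanide is a strong-field ligand (high in the spectrochemical series). A 3d d⁸ ion with strong-field ligands gains enough CFSE to favour square planar over tetrahedral. → square planar.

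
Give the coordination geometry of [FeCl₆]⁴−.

octahedral

Each chloride is −1; balancing the −4 overall charge requires Fe(II).
Iron is a group-8 element; Fe(II) is therefore d⁶.
With 6 monodentate ligands the coordination number is 6.
Six donors around a single metal centre give an octahedral coordination sphere.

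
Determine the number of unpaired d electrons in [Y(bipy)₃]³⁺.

0

Ligand charges: 2,2′-bipyridine is neutral. With an overall charge of +3 the yttrium centre must be in the +3 oxidation state.
Group 3 minus oxidation state 3 gives a d⁰ configuration.
Counting donor atoms: 3×2,2′-bipyridine (bidentate) → 6 donors. Coordination number = 6.
In an octahedral field the d⁰ configuration is t₂g⁰e_g⁰, giving 0 unpaired electrons.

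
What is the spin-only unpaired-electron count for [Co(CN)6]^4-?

1 unpaired electron

Summing ligand charges against the −4 overall charge gives an oxidation state of +2 for cobalt.
Co sits in group 9, so the d-electron count is 9 − 2 = 7.
The spin state decides the count: Cyanide is a strong-field ligand (high in the spectrochemical series) for a first-row metal, so the complex is low-spin.
An octahedral low-spin d⁷ ion is t₂g⁶e_g¹, giving 1 unpaired electron.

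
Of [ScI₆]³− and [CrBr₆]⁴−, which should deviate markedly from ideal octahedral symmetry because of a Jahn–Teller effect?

[ScI₆]³−: Summing ligand charges against the −3 overall charge gives an oxidation state of +3 for scandium. Group 3 minus oxidation state 3 gives a d⁰ configuration. The d⁰ configuration leaves the e_g set evenly filled (or empty) — no strong Jahn–Teller driving force.
[CrBr₆]⁴−: Each bromide is −1; balancing the −4 overall charge requires Cr(II). Cr sits in group 6, so the d-electron count is 6 − 2 = 4. Bromide is a weak-field ligand for a first-row metal, so the complex is high-spin. The t₂g³e_g¹ (high-spin) configuration has an unevenly filled e_g set; the Jahn–Teller theorem predicts a tetragonal distortion (typically axial elongation) to lift the degeneracy.

[CrBr₆]⁴−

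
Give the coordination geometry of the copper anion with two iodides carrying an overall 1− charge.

Ligand charges: each iodide is −1. With an overall charge of −1 the copper centre must be in the +1 oxidation state.
Copper is a group-11 element; Cu(I) is therefore d¹⁰.
Coordination number: 2.
A d¹⁰ ion with only two ligands adopts a linear arrangement (sp hybridisation; no CFSE preference).

linear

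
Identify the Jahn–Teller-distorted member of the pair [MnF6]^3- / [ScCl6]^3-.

[MnF6]^3-: Ligand charges: each fluoride is −1. With an overall charge of −3 the manganese centre must be in the +3 oxidation state. Mn sits in group 7, so the d-electron count is 7 − 3 = 4. Fluoride is a weak-field ligand for a first-row metal, so the complex is high-spin. The t₂g³e_g¹ (high-spin) configuration has an unevenly filled e_g set; the Jahn–Teller theorem predicts a tetragonal distortion (typically axial elongation) to lift the degeneracy.
[ScCl6]^3-: Each chloride is −1; balancing the −3 overall charge requires Sc(III). Scandium is a group-3 element; Sc(III) is therefore d⁰. The d⁰ configuration leaves the e_g set evenly filled (or empty) — no strong Jahn–Teller driving force.

[MnF6]^3-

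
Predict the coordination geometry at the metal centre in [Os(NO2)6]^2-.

Ligand charges: each nitro (N-bound nitrite) is −1. With an overall charge of −2 the osmium centre must be in the +4 oxidation state.
Group 8 minus oxidation state 4 gives a d⁴ configuration.
With 6 monodentate ligands the coordination number is 6.
Six donors around a single metal centre give an octahedral coordination sphere.

octahedral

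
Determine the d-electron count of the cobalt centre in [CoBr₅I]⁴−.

Summing ligand charges against the −4 overall charge gives an oxidation state of +2 for cobalt.
Co sits in group 9, so the d-electron count is 9 − 2 = 7.

d7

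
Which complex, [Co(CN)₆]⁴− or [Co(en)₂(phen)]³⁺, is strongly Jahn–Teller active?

[Co(CN)₆]⁴−

[Co(CN)₆]⁴−: Ligand charges: each cyanide is −1. With an overall charge of −4 the cobalt centre must be in the +2 oxidation state. Cobalt is a group-9 element; Co(II) is therefore d⁷. Cyanide is a strong-field ligand (high in the spectrochemical series) for a first-row metal, so the complex is low-spin. The t₂g⁶e_g¹ (low-spin) configuration has an unevenly filled e_g set; the Jahn–Teller theorem predicts a tetragonal distortion (typically axial elongation) to lift the degeneracy.
[Co(en)₂(phen)]³⁺: Summing ligand charges against the +3 overall charge gives an oxidation state of +3 for cobalt. Cobalt is a group-9 element; Co(III) is therefore d⁶. Co(III) has an exceptionally large octahedral splitting and is low-spin with essentially every ligand except fluoride. The d⁶ configuration leaves the e_g set evenly filled (or empty) — no strong Jahn–Teller driving force.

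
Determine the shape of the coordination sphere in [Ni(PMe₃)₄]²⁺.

square planar

Ligand charges: trimethylphosphine is neutral. With an overall charge of +2 the nickel centre must be in the +2 oxidation state.
Group 10 minus oxidation state 2 gives a d⁸ configuration.
With 4 monodentate ligands the coordination number is 4.
Trimethylphosphine is a strong-field ligand (high in the spectrochemical series).
A 3d d⁸ ion with strong-field ligands gains enough CFSE to favour square planar over tetrahedral.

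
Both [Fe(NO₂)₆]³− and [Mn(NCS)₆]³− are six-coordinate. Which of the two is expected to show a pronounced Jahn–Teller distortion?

[Mn(NCS)₆]³−

[Fe(NO₂)₆]³−: Ligand charges: each nitro (N-bound nitrite) is −1. With an overall charge of −3 the iron centre must be in the +3 oxidation state. Group 8 minus oxidation state 3 gives a d⁵ configuration. Nitro (N-bound nitrite) is a strong-field ligand (high in the spectrochemical series) for a first-row metal, so the complex is low-spin. The d⁵ configuration leaves the e_g set evenly filled (or empty) — no strong Jahn–Teller driving force.
[Mn(NCS)₆]³−: Ligand charges: each isothiocyanate is −1. With an overall charge of −3 the manganese centre must be in the +3 oxidation state. Mn sits in group 7, so the d-electron count is 7 − 3 = 4. Isothiocyanate is a weak-field ligand for a first-row metal, so the complex is high-spin. The t₂g³e_g¹ (high-spin) configuration has an unevenly filled e_g set; the Jahn–Teller theorem predicts a tetragonal distortion (typically axial elongation) to lift the degeneracy.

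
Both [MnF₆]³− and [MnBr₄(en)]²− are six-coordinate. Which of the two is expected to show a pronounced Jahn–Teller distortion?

[MnF₆]³−: Ligand charges: each fluoride is −1. With an overall charge of −3 the manganese centre must be in the +3 oxidation state. Group 7 minus oxidation state 3 gives a d⁴ configuration. Fluoride is a weak-field ligand for a first-row metal, so the complex is high-spin. The t₂g³e_g¹ (high-spin) configuration has an unevenly filled e_g set; the Jahn–Teller theorem predicts a tetragonal distortion (typically axial elongation) to lift the degeneracy.
[MnBr₄(en)]²−: Ligand charges: each bromide is −1; ethylenediamine is neutral. With an overall charge of −2 the manganese centre must be in the +2 oxidation state. Group 7 minus oxidation state 2 gives a d⁵ configuration. Bromide is a weak-field ligand for a first-row metal, so the complex is high-spin. The d⁵ configuration leaves the e_g set evenly filled (or empty) — no strong Jahn–Teller driving force.

[MnF₆]³−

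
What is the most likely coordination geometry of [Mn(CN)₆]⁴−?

octahedral

Each cyanide is −1; balancing the −4 overall charge requires Mn(II).
Mn sits in group 7, so the d-electron count is 7 − 2 = 5.
Coordination number: 6.
Six donors around a single metal centre give an octahedral coordination sphere.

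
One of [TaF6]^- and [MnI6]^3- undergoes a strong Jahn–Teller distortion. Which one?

[MnI6]^3-

[TaF6]^-: Ligand charges: each fluoride is −1. With an overall charge of −1 the tantalum centre must be in the +5 oxidation state. Group 5 minus oxidation state 5 gives a d⁰ configuration. The d⁰ configuration leaves the e_g set evenly filled (or empty) — no strong Jahn–Teller driving force.
[MnI6]^3-: Each iodide is −1; balancing the −3 overall charge requires Mn(III). Mn sits in group 7, so the d-electron count is 7 − 3 = 4. Iodide is a weak-field ligand for a first-row metal, so the complex is high-spin. The t₂g³e_g¹ (high-spin) configuration has an unevenly filled e_g set; the Jahn–Teller theorem predicts a tetragonal distortion (typically axial elongation) to lift the degeneracy.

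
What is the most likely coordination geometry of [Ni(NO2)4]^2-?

Summing ligand charges against the −2 overall charge gives an oxidation state of +2 for nickel.
Ni sits in group 10, so the d-electron count is 10 − 2 = 8.
With 4 monodentate ligands the coordination number is 4.
Nitro (N-bound nitrite) is a strong-field ligand (high in the spectrochemical series).
A 3d d⁸ ion with strong-field ligands gains enough CFSE to favour square planar over tetrahedral.

square planar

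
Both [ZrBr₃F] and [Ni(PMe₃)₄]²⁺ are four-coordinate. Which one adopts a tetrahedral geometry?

For [ZrBr₃F]: Each bromide is −1; each fluoride is −1; balancing the 0 overall charge requires Zr(IV). Zirconium is a group-4 element; Zr(IV) is therefore d⁰. A d⁰ ion has no crystal-field stabilisation preference between square planar and tetrahedral, so four ligands adopt the sterically favoured tetrahedral geometry. → tetrahedral.
For [Ni(PMe₃)₄]²⁺: Summing ligand charges against the +2 overall charge gives an oxidation state of +2 for nickel. Nickel is a group-10 element; Ni(II) is therefore d⁸. Trimethylphosphine is a strong-field ligand (high in the spectrochemical series). A 3d d⁸ ion with strong-field ligands gains enough CFSE to favour square planar over tetrahedral. → square planar.

[ZrBr₃F]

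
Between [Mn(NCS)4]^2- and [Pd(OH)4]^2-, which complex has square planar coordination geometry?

For [Mn(NCS)4]^2-: Ligand charges: each isothiocyanate is −1. With an overall charge of −2 the manganese centre must be in the +2 oxidation state. Group 7 minus oxidation state 2 gives a d⁵ configuration. A high-spin d⁵ ion has zero CFSE in either geometry, so four ligands adopt the sterically favoured tetrahedral geometry. → tetrahedral.
For [Pd(OH)4]^2-: Summing ligand charges against the −2 overall charge gives an oxidation state of +2 for palladium. Group 10 minus oxidation state 2 gives a d⁸ configuration. A 4d d⁸ ion has a large crystal-field splitting; square planar leaves the high-energy d_{x²−y²} orbital empty and maximises CFSE. → square planar.

[Pd(OH)4]^2-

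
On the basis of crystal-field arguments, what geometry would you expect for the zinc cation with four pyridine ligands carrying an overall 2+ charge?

Summing ligand charges against the +2 overall charge gives an oxidation state of +2 for zinc.
Zn sits in group 12, so the d-electron count is 12 − 2 = 10.
Coordination number: 4.
A d¹⁰ ion has no crystal-field stabilisation preference between square planar and tetrahedral, so four ligands adopt the sterically favoured tetrahedral geometry.

tetrahedral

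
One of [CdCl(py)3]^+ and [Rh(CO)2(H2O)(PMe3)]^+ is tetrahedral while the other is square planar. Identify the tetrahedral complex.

[CdCl(py)3]^+

For [CdCl(py)3]^+: Ligand charges: each chloride is −1; pyridine is neutral. With an overall charge of +1 the cadmium centre must be in the +2 oxidation state. Cd sits in group 12, so the d-electron count is 12 − 2 = 10. A d¹⁰ ion has no crystal-field stabilisation preference between square planar and tetrahedral, so four ligands adopt the sterically favoured tetrahedral geometry. → tetrahedral.
For [Rh(CO)2(H2O)(PMe3)]^+: Carbonyl is neutral; water is neutral; trimethylphosphine is neutral; balancing the +1 overall charge requires Rh(I). Group 9 minus oxidation state 1 gives a d⁸ configuration. A 4d d⁸ ion has a large crystal-field splitting; square planar leaves the high-energy d_{x²−y²} orbital empty and maximises CFSE. → square planar.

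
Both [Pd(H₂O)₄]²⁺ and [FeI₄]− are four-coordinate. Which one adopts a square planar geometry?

[Pd(H₂O)₄]²⁺

For [Pd(H₂O)₄]²⁺: Water is neutral; balancing the +2 overall charge requires Pd(II). Pd sits in group 10, so the d-electron count is 10 − 2 = 8. A 4d d⁸ ion has a large crystal-field splitting; square planar leaves the high-energy d_{x²−y²} orbital empty and maximises CFSE. → square planar.
For [FeI₄]−: Summing ligand charges against the −1 overall charge gives an oxidation state of +3 for iron. Group 8 minus oxidation state 3 gives a d⁵ configuration. A high-spin d⁵ ion has zero CFSE in either geometry, so four ligands adopt the sterically favoured tetrahedral geometry. → tetrahedral.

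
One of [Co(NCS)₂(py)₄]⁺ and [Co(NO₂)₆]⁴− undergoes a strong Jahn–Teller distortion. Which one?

[Co(NCS)₂(py)₄]⁺: Summing ligand charges against the +1 overall charge gives an oxidation state of +3 for cobalt. Co sits in group 9, so the d-electron count is 9 − 3 = 6. Co(III) has an exceptionally large octahedral splitting and is low-spin with essentially every ligand except fluoride. The d⁶ configuration leaves the e_g set evenly filled (or empty) — no strong Jahn–Teller driving force.
[Co(NO₂)₆]⁴−: Summing ligand charges against the −4 overall charge gives an oxidation state of +2 for cobalt. Co sits in group 9, so the d-electron count is 9 − 2 = 7. Nitro (N-bound nitrite) is a strong-field ligand (high in the spectrochemical series) for a first-row metal, so the complex is low-spin. The t₂g⁶e_g¹ (low-spin) configuration has an unevenly filled e_g set; the Jahn–Teller theorem predicts a tetragonal distortion (typically axial elongation) to lift the degeneracy.

[Co(NO₂)₆]⁴−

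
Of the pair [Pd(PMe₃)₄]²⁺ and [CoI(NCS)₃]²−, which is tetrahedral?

For [Pd(PMe₃)₄]²⁺: Ligand charges: trimethylphosphine is neutral. With an overall charge of +2 the palladium centre must be in the +2 oxidation state. Pd sits in group 10, so the d-electron count is 10 − 2 = 8. A 4d d⁸ ion has a large crystal-field splitting; square planar leaves the high-energy d_{x²−y²} orbital empty and maximises CFSE. → square planar.
For [CoI(NCS)₃]²−: Summing ligand charges against the −2 overall charge gives an oxidation state of +2 for cobalt. Group 9 minus oxidation state 2 gives a d⁷ configuration. For a high-spin 3d d⁷ ion with weak-field ligands the small Δₜ gives little square-planar CFSE advantage, so four ligands adopt the sterically favoured tetrahedral geometry. → tetrahedral.

[CoI(NCS)₃]²−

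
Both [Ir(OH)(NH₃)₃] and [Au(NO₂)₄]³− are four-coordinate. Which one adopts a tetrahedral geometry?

[Au(NO₂)₄]³−

For [Ir(OH)(NH₃)₃]: Summing ligand charges against the 0 overall charge gives an oxidation state of +1 for iridium. Group 9 minus oxidation state 1 gives a d⁸ configuration. A 5d d⁸ ion has a large crystal-field splitting; square planar leaves the high-energy d_{x²−y²} orbital empty and maximises CFSE. → square planar.
For [Au(NO₂)₄]³−: Ligand charges: each nitro (N-bound nitrite) is −1. With an overall charge of −3 the gold centre must be in the +1 oxidation state. Group 11 minus oxidation state 1 gives a d¹⁰ configuration. A d¹⁰ ion has no crystal-field stabilisation preference between square planar and tetrahedral, so four ligands adopt the sterically favoured tetrahedral geometry. → tetrahedral.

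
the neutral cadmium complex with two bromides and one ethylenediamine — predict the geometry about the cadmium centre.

tetrahedral

Each bromide is −1; ethylenediamine is neutral; balancing the 0 overall charge requires Cd(II).
Cd sits in group 12, so the d-electron count is 12 − 2 = 10.
Counting donor atoms: 2×bromide (monodentate) → 2 donors; 1×ethylenediamine (bidentate) → 2 donors. Coordination number = 4.
A d¹⁰ ion has no crystal-field stabilisation preference between square planar and tetrahedral, so four ligands adopt the sterically favoured tetrahedral geometry.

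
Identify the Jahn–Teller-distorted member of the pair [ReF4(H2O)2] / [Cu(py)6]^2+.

[Cu(py)6]^2+

[ReF4(H2O)2]: Summing ligand charges against the 0 overall charge gives an oxidation state of +4 for rhenium. Group 7 minus oxidation state 4 gives a d³ configuration. The d³ configuration leaves the e_g set evenly filled (or empty) — no strong Jahn–Teller driving force.
[Cu(py)6]^2+: Summing ligand charges against the +2 overall charge gives an oxidation state of +2 for copper. Group 11 minus oxidation state 2 gives a d⁹ configuration. The t₂g⁶e_g³ configuration has an unevenly filled e_g set; the Jahn–Teller theorem predicts a tetragonal distortion (typically axial elongation) to lift the degeneracy.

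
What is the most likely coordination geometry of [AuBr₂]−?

linear

Each bromide is −1; balancing the −1 overall charge requires Au(I).
Group 11 minus oxidation state 1 gives a d¹⁰ configuration.
Coordination number: 2.
A d¹⁰ ion with only two ligands adopts a linear arrangement (sp hybridisation; no CFSE preference).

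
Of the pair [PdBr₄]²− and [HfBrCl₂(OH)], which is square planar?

For [PdBr₄]²−: Summing ligand charges against the −2 overall charge gives an oxidation state of +2 for palladium. Group 10 minus oxidation state 2 gives a d⁸ configuration. A 4d d⁸ ion has a large crystal-field splitting; square planar leaves the high-energy d_{x²−y²} orbital empty and maximises CFSE. → square planar.
For [HfBrCl₂(OH)]: Each bromide is −1; each chloride is −1; each hydroxide is −1; balancing the 0 overall charge requires Hf(IV). Hafnium is a group-4 element; Hf(IV) is therefore d⁰. A d⁰ ion has no crystal-field stabilisation preference between square planar and tetrahedral, so four ligands adopt the sterically favoured tetrahedral geometry. → tetrahedral.

[PdBr₄]²−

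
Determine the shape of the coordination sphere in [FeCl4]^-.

Each chloride is −1; balancing the −1 overall charge requires Fe(III).
Iron is a group-8 element; Fe(III) is therefore d⁵.
Coordination number: 4.
Chloride is a weak-field ligand.
A high-spin d⁵ ion has zero CFSE in either geometry, so four ligands adopt the sterically favoured tetrahedral geometry.

tetrahedral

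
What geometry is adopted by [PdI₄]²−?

square planar

Each iodide is −1; balancing the −2 overall charge requires Pd(II).
Palladium is a group-10 element; Pd(II) is therefore d⁸.
Coordination number: 4.
A 4d d⁸ ion has a large crystal-field splitting; square planar leaves the high-energy d_{x²−y²} orbital empty and maximises CFSE.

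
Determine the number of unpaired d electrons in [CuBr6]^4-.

Summing ligand charges against the −4 overall charge gives an oxidation state of +2 for copper.
Cu sits in group 11, so the d-electron count is 11 − 2 = 9.
In an octahedral field the d⁹ configuration is t₂g⁶e_g³ (only one arrangement possible), giving 1 unpaired electron.

1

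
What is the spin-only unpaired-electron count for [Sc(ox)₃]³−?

0

Summing ligand charges against the −3 overall charge gives an oxidation state of +3 for scandium.
Group 3 minus oxidation state 3 gives a d⁰ configuration.
Counting donor atoms: 3×oxalate (bidentate) → 6 donors. Coordination number = 6.
In an octahedral field the d⁰ configuration is t₂g⁰e_g⁰, giving 0 unpaired electrons.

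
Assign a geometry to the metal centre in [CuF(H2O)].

linear

Each fluoride is −1; water is neutral; balancing the 0 overall charge requires Cu(I).
Copper is a group-11 element; Cu(I) is therefore d¹⁰.
With 2 monodentate ligands the coordination number is 2.
A d¹⁰ ion with only two ligands adopts a linear arrangement (sp hybridisation; no CFSE preference).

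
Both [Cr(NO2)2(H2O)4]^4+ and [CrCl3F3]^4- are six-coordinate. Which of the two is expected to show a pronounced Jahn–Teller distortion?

[Cr(NO2)2(H2O)4]^4+: Each nitro (N-bound nitrite) is −1; water is neutral; balancing the +4 overall charge requires Cr(VI). Cr sits in group 6, so the d-electron count is 6 − 6 = 0. The d⁰ configuration leaves the e_g set evenly filled (or empty) — no strong Jahn–Teller driving force.
[CrCl3F3]^4-: Summing ligand charges against the −4 overall charge gives an oxidation state of +2 for chromium. Chromium is a group-6 element; Cr(II) is therefore d⁴. Chloride and fluoride are weak-field ligands for a first-row metal, so the complex is high-spin. The t₂g³e_g¹ (high-spin) configuration has an unevenly filled e_g set; the Jahn–Teller theorem predicts a tetragonal distortion (typically axial elongation) to lift the degeneracy.

[CrCl3F3]^4-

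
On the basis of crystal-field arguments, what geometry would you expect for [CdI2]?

linear

Summing ligand charges against the 0 overall charge gives an oxidation state of +2 for cadmium.
Cadmium is a group-12 element; Cd(II) is therefore d¹⁰.
Coordination number: 2.
A d¹⁰ ion with only two ligands adopts a linear arrangement (sp hybridisation; no CFSE preference).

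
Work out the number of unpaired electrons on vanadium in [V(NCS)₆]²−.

Summing ligand charges against the −2 overall charge gives an oxidation state of +4 for vanadium.
Vanadium is a group-5 element; V(IV) is therefore d¹.
In an octahedral field the d¹ configuration is t₂g¹e_g⁰ (only one arrangement possible), giving 1 unpaired electron.

1 unpaired electron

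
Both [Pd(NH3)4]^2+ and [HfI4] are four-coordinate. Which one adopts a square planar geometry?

For [Pd(NH3)4]^2+: Ligand charges: ammonia is neutral. With an overall charge of +2 the palladium centre must be in the +2 oxidation state. Group 10 minus oxidation state 2 gives a d⁸ configuration. A 4d d⁸ ion has a large crystal-field splitting; square planar leaves the high-energy d_{x²−y²} orbital empty and maximises CFSE. → square planar.
For [HfI4]: Ligand charges: each iodide is −1. With an overall charge of 0 the hafnium centre must be in the +4 oxidation state. Hafnium is a group-4 element; Hf(IV) is therefore d⁰. A d⁰ ion has no crystal-field stabilisation preference between square planar and tetrahedral, so four ligands adopt the sterically favoured tetrahedral geometry. → tetrahedral.

[Pd(NH3)4]^2+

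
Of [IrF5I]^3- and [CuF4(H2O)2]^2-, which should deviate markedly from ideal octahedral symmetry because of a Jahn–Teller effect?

[CuF4(H2O)2]^2-

[IrF5I]^3-: Each fluoride is −1; each iodide is −1; balancing the −3 overall charge requires Ir(III). Group 9 minus oxidation state 3 gives a d⁶ configuration. A 5d ion has a large Δₒ and is invariably low-spin. The d⁶ configuration leaves the e_g set evenly filled (or empty) — no strong Jahn–Teller driving force.
[CuF4(H2O)2]^2-: Summing ligand charges against the −2 overall charge gives an oxidation state of +2 for copper. Cu sits in group 11, so the d-electron count is 11 − 2 = 9. The t₂g⁶e_g³ configuration has an unevenly filled e_g set; the Jahn–Teller theorem predicts a tetragonal distortion (typically axial elongation) to lift the degeneracy.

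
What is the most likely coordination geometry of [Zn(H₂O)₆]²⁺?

octahedral

Water is neutral; balancing the +2 overall charge requires Zn(II).
Zinc is a group-12 element; Zn(II) is therefore d¹⁰.
Coordination number: 6.
Six donors around a single metal centre give an octahedral coordination sphere.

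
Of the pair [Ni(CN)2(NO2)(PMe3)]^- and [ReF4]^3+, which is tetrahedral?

For [Ni(CN)2(NO2)(PMe3)]^-: Each cyanide is −1; each nitro (N-bound nitrite) is −1; trimethylphosphine is neutral; balancing the −1 overall charge requires Ni(II). Ni sits in group 10, so the d-electron count is 10 − 2 = 8. Cyanide, nitro (N-bound nitrite), and trimethylphosphine are strong-field ligands (high in the spectrochemical series). A 3d d⁸ ion with strong-field ligands gains enough CFSE to favour square planar over tetrahedral. → square planar.
For [ReF4]^3+: Ligand charges: each fluoride is −1. With an overall charge of +3 the rhenium centre must be in the +7 oxidation state. Re sits in group 7, so the d-electron count is 7 − 7 = 0. A d⁰ ion has no crystal-field stabilisation preference between square planar and tetrahedral, so four ligands adopt the sterically favoured tetrahedral geometry. → tetrahedral.

[ReF4]^3+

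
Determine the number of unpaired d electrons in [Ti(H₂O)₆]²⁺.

2 unpaired electrons

Ligand charges: water is neutral. With an overall charge of +2 the titanium centre must be in the +2 oxidation state.
Titanium is a group-4 element; Ti(II) is therefore d².
In an octahedral field the d² configuration is t₂g²e_g⁰ (only one arrangement possible), giving 2 unpaired electrons.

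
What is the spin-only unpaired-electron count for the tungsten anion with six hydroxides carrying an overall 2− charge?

2

Ligand charges: each hydroxide is −1. With an overall charge of −2 the tungsten centre must be in the +4 oxidation state.
Group 6 minus oxidation state 4 gives a d² configuration.
In an octahedral field the d² configuration is t₂g²e_g⁰ (only one arrangement possible), giving 2 unpaired electrons.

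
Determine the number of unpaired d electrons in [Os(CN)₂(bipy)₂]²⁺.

Summing ligand charges against the +2 overall charge gives an oxidation state of +4 for osmium.
Group 8 minus oxidation state 4 gives a d⁴ configuration.
Counting donor atoms: 2×cyanide (monodentate) → 2 donors; 2×2,2′-bipyridine (bidentate) → 4 donors. Coordination number = 6.
The spin state decides the count: a 5d ion has a large Δₒ and is invariably low-spin.
An octahedral low-spin d⁴ ion is t₂g⁴e_g⁰, giving 2 unpaired electrons.

2 unpaired electrons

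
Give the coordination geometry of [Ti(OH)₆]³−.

octahedral

Each hydroxide is −1; balancing the −3 overall charge requires Ti(III).
Titanium is a group-4 element; Ti(III) is therefore d¹.
Coordination number: 6.
Six donors around a single metal centre give an octahedral coordination sphere.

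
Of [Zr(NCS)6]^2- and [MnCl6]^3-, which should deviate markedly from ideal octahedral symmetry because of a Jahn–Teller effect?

[MnCl6]^3-

[Zr(NCS)6]^2-: Ligand charges: each isothiocyanate is −1. With an overall charge of −2 the zirconium centre must be in the +4 oxidation state. Zirconium is a group-4 element; Zr(IV) is therefore d⁰. The d⁰ configuration leaves the e_g set evenly filled (or empty) — no strong Jahn–Teller driving force.
[MnCl6]^3-: Each chloride is −1; balancing the −3 overall charge requires Mn(III). Manganese is a group-7 element; Mn(III) is therefore d⁴. Chloride is a weak-field ligand for a first-row metal, so the complex is high-spin. The t₂g³e_g¹ (high-spin) configuration has an unevenly filled e_g set; the Jahn–Teller theorem predicts a tetragonal distortion (typically axial elongation) to lift the degeneracy.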